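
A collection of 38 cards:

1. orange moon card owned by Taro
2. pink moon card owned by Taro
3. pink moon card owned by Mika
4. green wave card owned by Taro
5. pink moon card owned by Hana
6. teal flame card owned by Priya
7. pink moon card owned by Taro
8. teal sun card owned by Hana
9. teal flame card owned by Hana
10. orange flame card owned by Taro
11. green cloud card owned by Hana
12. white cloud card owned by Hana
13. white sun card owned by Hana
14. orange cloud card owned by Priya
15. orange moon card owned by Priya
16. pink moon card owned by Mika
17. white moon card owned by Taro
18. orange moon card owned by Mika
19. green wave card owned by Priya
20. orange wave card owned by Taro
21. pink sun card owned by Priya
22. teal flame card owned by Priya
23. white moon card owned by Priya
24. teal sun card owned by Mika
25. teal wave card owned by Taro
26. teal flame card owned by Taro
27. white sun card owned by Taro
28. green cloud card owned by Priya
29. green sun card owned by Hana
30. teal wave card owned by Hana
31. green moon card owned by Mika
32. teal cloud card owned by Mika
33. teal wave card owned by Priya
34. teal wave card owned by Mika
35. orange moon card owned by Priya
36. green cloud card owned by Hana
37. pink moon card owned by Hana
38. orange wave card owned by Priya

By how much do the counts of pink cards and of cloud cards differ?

1

pink cards: 7. cloud cards: 6.
|7 − 6| = 7 − 6 = 1.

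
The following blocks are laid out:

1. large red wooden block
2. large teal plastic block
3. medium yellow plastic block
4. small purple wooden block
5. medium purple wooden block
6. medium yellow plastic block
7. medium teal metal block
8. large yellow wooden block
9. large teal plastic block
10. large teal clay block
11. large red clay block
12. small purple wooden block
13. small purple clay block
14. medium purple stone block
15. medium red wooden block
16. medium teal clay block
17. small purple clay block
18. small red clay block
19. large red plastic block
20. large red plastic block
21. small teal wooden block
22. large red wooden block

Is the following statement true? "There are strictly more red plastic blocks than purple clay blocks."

False

|red plastic blocks| = 2.
|purple clay blocks| = 2.
The claim requires 2 > 2, which does not hold.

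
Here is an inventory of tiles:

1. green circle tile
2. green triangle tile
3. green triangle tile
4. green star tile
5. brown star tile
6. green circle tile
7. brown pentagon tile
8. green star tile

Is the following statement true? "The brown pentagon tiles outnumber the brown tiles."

There is 1 brown pentagon tile.
There are 2 brown tiles.
The claim requires 1 > 2, which does not hold.

False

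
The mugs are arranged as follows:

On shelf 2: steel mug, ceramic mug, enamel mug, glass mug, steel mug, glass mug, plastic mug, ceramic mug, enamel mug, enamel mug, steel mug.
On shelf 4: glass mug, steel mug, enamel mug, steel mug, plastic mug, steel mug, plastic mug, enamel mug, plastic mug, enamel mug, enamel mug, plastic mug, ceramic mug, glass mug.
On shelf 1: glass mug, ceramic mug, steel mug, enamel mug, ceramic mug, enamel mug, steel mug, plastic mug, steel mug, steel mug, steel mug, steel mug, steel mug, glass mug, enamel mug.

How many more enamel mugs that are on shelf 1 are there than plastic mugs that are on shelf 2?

2

enamel mugs on shelf 1: 3.
plastic mugs on shelf 2: 1.
3 − 1 = 2.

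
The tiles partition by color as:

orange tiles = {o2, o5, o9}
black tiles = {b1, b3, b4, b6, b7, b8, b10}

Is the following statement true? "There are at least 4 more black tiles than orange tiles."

|black tiles| = 7.
|orange tiles| = 3.
The claim requires 7 − 3 = 4 ≥ 4, which holds.

True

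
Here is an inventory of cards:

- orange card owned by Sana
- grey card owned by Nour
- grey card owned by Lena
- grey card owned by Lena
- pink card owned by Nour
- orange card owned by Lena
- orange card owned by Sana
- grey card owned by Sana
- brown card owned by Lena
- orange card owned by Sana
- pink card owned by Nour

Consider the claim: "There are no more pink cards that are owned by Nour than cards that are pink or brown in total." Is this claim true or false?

|pink cards owned by Nour| = 2.
|cards that are pink or brown| = 3.
The claim requires 2 ≤ 3, which holds.

True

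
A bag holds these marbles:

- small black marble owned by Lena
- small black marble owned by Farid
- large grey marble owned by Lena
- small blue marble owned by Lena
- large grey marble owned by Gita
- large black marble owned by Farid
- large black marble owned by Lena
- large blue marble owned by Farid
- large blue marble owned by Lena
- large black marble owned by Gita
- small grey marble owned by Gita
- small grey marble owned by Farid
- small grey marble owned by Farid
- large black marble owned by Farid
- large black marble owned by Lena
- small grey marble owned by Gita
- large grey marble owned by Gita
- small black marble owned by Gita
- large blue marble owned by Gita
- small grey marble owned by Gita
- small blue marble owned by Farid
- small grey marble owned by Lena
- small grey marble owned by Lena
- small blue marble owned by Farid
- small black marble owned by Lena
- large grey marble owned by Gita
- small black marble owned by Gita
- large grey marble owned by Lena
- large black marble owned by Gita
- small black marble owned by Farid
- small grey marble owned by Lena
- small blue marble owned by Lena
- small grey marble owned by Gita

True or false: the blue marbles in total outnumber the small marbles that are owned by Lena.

False

|blue marbles| = 7.
|small marbles owned by Lena| = 7.
The claim requires 7 > 7, which does not hold.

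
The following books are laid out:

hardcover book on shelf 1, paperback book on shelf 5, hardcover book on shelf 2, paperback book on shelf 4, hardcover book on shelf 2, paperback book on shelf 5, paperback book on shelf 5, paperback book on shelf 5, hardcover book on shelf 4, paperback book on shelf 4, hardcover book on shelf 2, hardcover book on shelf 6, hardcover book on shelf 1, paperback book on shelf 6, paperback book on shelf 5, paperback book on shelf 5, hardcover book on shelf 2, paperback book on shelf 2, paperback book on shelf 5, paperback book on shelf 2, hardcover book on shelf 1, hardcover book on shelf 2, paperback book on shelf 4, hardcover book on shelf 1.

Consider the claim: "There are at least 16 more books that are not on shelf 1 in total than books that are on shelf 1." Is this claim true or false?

books that are not on shelf 1: 20.
books on shelf 1: 4.
The claim requires 20 − 4 = 16 ≥ 16, which holds.

True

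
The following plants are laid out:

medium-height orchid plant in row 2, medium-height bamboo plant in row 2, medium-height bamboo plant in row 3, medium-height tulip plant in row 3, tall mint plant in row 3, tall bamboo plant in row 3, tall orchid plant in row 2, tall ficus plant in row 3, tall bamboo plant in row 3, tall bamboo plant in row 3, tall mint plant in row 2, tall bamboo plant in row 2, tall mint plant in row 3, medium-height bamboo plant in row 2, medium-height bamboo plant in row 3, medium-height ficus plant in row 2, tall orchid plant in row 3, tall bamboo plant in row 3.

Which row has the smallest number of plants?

row 2

Counts by row: row 3→11, row 2→7.
The minimum is 7, held uniquely by row 2.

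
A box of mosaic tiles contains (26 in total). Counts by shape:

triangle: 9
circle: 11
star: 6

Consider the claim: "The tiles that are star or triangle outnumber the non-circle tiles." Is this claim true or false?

False

There are 15 tiles that are star or triangle.
There are 15 non-circle tiles.
The claim requires 15 > 15, which does not hold.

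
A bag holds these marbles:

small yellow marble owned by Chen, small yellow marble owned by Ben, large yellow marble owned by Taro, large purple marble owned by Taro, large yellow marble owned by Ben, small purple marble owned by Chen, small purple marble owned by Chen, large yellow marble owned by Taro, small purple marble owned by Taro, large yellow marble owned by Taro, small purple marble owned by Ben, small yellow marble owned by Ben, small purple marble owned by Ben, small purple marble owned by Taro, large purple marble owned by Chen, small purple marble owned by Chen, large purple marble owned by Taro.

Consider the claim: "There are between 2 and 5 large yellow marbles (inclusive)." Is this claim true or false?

True

|large yellow marbles| = 4.
The claim requires 2 ≤ 4 ≤ 5, which holds.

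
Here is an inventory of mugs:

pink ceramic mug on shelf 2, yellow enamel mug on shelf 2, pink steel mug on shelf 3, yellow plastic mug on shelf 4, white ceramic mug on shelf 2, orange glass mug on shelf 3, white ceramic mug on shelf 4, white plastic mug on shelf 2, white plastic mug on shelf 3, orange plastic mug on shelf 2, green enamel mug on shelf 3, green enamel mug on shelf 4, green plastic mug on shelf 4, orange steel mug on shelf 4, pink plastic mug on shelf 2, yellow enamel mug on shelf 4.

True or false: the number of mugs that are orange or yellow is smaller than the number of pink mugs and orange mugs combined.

|mugs that are orange or yellow| = 6.
pink mugs: 3; orange mugs: 3; combined: 3 + 3 = 6.
The claim requires 6 < 6, which does not hold.

False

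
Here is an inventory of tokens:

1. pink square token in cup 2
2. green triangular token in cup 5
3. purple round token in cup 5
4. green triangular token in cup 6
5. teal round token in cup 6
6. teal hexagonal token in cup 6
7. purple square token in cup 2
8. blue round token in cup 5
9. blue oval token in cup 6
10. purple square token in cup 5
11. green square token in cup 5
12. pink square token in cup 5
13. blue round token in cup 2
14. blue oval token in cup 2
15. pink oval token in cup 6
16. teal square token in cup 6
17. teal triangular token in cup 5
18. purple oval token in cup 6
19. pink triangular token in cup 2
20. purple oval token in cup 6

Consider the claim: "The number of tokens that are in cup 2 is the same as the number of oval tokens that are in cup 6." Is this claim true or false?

There are 5 tokens in cup 2.
There are 4 oval tokens in cup 6.
The claim requires 5 = 4, which does not hold.

False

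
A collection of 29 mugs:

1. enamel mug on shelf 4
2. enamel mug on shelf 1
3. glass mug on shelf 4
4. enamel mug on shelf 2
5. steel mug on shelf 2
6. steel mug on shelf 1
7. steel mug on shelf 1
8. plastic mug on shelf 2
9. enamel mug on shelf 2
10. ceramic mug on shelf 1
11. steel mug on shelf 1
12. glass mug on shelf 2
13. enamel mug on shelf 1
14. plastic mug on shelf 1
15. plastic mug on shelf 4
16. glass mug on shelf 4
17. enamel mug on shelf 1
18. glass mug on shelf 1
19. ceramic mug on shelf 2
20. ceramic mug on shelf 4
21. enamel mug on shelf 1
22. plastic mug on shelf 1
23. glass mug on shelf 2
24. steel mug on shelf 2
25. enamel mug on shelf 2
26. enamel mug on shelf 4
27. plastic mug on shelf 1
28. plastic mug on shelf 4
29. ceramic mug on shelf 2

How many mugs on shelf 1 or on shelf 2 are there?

22

on shelf 1: 12; on shelf 2: 10; together 12 + 10 = 22.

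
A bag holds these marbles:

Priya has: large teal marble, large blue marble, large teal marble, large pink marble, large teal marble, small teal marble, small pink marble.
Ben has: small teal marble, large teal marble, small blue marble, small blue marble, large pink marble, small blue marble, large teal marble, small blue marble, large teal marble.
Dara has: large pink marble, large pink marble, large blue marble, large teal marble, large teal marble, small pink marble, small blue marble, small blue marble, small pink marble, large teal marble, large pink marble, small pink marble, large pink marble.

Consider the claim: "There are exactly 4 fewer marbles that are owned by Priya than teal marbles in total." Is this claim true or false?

Count of marbles owned by Priya: 7.
There are 11 teal marbles.
The claim requires 11 − 7 (= 4) to equal 4, which holds.

True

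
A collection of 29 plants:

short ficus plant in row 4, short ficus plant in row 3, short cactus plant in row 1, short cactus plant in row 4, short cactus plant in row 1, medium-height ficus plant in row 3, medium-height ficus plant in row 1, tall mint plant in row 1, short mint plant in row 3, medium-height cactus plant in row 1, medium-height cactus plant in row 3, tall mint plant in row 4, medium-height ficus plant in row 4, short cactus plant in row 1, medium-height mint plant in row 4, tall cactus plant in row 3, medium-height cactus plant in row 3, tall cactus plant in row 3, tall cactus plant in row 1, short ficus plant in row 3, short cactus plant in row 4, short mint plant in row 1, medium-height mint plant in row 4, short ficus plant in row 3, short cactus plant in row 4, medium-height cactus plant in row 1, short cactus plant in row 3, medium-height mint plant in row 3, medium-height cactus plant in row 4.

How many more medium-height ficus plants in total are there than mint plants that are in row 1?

1

medium-height ficus plants: 3.
mint plants in row 1: 2.
3 − 2 = 1.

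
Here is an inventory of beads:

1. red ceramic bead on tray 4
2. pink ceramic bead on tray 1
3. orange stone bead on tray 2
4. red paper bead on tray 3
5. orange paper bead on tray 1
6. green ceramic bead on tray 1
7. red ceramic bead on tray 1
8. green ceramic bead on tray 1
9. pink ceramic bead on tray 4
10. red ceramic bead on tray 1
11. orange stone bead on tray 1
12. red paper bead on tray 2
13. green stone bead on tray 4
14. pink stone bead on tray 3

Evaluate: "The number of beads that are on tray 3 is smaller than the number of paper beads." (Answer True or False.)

True

|beads on tray 3| = 2.
|paper beads| = 3.
The claim requires 2 < 3, which holds.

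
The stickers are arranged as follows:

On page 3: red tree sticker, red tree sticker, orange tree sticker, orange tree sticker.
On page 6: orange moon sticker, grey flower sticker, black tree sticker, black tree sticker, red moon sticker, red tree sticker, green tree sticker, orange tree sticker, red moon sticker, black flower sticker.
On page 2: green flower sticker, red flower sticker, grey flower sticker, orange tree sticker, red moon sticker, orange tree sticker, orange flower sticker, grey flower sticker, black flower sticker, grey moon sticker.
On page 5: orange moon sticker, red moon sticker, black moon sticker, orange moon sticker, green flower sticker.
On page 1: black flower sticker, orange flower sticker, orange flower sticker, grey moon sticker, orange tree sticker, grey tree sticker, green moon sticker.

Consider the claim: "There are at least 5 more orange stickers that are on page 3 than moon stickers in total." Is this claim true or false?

False

|orange stickers on page 3| = 2.
|moon stickers| = 11.
The claim requires 2 − 11 = -9 ≥ 5, which does not hold.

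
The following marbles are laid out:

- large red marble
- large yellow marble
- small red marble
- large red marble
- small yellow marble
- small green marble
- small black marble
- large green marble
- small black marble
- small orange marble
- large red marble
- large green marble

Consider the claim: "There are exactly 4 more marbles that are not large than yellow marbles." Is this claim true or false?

There are 6 marbles that are not large.
There are 2 yellow marbles.
The claim requires 6 − 2 (= 4) to equal 4, which holds.

True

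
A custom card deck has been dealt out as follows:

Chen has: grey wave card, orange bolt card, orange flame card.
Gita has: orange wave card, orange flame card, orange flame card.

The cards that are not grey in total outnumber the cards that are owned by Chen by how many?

cards that are not grey: 5.
cards owned by Chen: 3.
5 − 3 = 2.

2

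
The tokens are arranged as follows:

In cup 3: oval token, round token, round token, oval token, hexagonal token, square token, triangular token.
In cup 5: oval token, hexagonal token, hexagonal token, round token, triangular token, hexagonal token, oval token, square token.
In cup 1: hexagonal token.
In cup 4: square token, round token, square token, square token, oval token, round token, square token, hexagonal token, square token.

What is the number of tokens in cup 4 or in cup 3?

in cup 3: 7; in cup 4: 9; together 7 + 9 = 16.

16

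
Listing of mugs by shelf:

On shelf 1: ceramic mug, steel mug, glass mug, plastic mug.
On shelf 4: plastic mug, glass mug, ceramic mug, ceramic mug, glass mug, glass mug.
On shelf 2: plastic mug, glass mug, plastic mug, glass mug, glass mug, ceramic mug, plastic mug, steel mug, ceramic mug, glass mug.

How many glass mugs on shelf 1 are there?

1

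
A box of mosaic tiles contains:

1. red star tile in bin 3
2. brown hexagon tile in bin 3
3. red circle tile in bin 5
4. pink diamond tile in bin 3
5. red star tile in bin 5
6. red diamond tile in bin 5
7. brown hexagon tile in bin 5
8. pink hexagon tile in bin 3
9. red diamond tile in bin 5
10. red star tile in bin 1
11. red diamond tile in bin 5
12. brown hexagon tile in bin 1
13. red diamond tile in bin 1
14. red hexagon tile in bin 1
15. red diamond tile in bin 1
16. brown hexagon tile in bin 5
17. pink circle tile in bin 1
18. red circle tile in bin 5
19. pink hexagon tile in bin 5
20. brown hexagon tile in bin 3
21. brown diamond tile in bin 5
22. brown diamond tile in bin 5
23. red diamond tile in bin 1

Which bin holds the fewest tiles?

bin 3

Counts by bin: bin 5→11, bin 1→7, bin 3→5.
The minimum is 5, held uniquely by bin 3.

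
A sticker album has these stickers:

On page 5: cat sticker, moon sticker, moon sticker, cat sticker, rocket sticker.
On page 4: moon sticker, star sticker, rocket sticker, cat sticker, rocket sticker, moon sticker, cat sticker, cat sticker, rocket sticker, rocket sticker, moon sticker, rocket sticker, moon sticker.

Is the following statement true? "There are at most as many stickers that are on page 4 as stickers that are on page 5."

stickers on page 4: 13.
stickers on page 5: 5.
The claim requires 13 ≤ 5, which does not hold.

False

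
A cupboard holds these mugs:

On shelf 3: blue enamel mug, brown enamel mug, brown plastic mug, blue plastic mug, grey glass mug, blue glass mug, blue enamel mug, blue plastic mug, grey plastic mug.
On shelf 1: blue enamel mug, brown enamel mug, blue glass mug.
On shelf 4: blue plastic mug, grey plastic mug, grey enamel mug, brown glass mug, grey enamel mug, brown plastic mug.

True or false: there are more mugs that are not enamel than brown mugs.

There are 11 mugs that are not enamel.
There are 5 brown mugs.
The claim requires 11 > 5, which holds.

True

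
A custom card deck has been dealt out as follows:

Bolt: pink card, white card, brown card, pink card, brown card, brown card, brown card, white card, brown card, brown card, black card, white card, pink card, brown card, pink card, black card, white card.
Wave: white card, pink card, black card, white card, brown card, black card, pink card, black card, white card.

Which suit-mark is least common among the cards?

wave

Counts by suit-mark: bolt 17, wave 9.
The minimum is 9, held uniquely by wave.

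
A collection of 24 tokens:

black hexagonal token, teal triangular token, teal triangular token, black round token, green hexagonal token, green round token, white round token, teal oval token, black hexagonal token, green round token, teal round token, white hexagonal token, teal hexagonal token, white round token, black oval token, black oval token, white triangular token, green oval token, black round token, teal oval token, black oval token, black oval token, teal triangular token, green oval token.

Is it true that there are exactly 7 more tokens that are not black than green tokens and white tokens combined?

True

tokens that are not black: 16.
green tokens: 5; white tokens: 4; combined: 5 + 4 = 9.
The claim requires 16 − 9 (= 7) to equal 7, which holds.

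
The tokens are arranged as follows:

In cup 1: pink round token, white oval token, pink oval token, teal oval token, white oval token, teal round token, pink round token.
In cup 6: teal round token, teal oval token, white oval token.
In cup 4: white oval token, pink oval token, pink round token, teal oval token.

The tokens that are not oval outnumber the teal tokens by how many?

0

tokens that are not oval: 5.
teal tokens: 5.
5 − 5 = 0.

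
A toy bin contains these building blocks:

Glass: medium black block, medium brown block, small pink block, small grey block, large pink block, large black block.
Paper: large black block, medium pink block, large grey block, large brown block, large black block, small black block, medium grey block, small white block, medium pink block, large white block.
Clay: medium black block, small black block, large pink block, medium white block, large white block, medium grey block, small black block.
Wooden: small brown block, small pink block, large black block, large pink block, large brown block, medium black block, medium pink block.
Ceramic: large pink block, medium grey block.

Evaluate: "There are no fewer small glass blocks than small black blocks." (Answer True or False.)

False

|small glass blocks| = 2.
|small black blocks| = 3.
The claim requires 2 ≥ 3, which does not hold.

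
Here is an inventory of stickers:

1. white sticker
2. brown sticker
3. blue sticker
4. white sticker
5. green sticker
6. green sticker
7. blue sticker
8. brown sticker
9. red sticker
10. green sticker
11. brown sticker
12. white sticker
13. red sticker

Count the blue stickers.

2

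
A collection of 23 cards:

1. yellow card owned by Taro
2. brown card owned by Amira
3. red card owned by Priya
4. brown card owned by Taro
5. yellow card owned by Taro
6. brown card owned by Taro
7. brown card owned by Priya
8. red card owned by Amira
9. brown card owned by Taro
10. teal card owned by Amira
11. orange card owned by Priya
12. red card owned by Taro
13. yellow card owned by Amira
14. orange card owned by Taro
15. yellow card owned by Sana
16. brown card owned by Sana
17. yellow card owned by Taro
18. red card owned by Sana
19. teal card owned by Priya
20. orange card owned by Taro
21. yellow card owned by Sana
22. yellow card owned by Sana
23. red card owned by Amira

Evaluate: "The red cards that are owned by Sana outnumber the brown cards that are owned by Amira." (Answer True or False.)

|red cards owned by Sana| = 1.
|brown cards owned by Amira| = 1.
The claim requires 1 > 1, which does not hold.

False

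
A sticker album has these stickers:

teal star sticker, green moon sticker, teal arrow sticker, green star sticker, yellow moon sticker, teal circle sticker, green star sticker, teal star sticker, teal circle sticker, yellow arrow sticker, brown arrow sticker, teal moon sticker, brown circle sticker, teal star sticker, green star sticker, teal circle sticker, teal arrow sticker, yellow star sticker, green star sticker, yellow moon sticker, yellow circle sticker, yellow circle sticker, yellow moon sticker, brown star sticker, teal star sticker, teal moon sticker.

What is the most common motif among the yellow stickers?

moon

Counts by motif (restricted to yellow stickers): moon 3, circle 2, star 1, arrow 1.
The maximum is 3, held uniquely by moon.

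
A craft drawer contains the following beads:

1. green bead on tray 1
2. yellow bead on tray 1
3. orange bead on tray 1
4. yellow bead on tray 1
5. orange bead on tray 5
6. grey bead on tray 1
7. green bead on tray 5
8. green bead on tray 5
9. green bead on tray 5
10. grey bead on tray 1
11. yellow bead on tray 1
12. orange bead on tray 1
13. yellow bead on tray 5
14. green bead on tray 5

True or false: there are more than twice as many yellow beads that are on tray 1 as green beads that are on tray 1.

There are 3 yellow beads on tray 1.
There is 1 green bead on tray 1.
The claim requires 3 > 2 × 1 = 2, which holds.

True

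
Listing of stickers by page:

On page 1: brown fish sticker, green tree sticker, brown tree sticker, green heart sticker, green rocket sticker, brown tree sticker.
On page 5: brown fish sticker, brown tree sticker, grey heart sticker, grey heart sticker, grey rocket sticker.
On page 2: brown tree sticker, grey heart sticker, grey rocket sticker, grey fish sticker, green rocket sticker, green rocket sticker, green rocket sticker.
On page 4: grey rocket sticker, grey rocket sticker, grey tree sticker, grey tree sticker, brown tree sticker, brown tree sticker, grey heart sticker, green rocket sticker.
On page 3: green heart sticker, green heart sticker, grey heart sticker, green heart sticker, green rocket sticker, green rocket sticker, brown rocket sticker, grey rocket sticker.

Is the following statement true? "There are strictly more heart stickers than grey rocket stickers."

|heart stickers| = 9.
|grey rocket stickers| = 5.
The claim requires 9 > 5, which holds.

True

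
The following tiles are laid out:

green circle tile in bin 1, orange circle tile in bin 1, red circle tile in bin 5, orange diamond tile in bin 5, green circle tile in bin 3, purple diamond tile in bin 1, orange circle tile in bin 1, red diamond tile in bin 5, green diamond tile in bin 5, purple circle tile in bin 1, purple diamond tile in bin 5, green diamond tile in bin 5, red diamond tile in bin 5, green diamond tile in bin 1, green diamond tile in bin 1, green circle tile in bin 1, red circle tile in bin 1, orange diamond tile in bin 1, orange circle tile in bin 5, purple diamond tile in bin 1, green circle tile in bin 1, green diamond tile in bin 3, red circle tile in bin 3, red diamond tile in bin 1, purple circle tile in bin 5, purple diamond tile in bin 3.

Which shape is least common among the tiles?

Counts by shape: diamond 14, circle 12.
The minimum is 12, held uniquely by circle.

circle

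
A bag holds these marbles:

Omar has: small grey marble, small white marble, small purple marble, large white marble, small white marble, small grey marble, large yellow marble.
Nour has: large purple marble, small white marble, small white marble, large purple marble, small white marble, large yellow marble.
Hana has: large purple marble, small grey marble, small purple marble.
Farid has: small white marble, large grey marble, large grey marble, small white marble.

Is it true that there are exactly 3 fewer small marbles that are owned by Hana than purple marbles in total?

small marbles owned by Hana: 2.
purple marbles: 5.
The claim requires 5 − 2 (= 3) to equal 3, which holds.

True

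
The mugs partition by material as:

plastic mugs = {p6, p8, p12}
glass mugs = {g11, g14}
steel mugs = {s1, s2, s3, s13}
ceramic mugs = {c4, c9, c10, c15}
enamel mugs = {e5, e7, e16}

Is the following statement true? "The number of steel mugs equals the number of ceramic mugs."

steel mugs: 4.
ceramic mugs: 4.
The claim requires 4 = 4, which holds.

True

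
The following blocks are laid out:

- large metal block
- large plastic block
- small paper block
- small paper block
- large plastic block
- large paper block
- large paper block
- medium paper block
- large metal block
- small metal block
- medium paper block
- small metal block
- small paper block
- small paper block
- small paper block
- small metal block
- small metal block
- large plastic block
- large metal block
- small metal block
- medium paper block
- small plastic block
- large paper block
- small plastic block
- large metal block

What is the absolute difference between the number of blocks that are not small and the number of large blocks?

3

blocks that are not small: 13. large blocks: 10.
|13 − 10| = 13 − 10 = 3.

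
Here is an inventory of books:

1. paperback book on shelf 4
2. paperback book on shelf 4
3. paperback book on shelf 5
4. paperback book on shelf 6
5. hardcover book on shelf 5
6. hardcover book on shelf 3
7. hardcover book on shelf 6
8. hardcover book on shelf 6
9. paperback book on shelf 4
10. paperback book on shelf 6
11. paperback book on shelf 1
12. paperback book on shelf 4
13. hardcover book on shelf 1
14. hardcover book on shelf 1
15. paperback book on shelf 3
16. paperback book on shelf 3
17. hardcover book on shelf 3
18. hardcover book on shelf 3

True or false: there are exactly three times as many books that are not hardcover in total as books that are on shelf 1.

There are 10 books that are not hardcover.
There are 3 books on shelf 1.
The claim requires 10 = 3 × 3 = 9, which does not hold.

False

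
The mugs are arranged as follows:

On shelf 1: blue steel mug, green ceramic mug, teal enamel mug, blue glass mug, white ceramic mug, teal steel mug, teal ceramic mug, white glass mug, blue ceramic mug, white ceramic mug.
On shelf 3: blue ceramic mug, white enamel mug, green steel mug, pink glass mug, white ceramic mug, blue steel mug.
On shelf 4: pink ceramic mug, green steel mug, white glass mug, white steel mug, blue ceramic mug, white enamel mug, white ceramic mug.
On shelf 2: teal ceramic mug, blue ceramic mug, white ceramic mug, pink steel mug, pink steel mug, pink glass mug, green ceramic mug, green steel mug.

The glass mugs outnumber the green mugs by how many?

0

glass mugs: 5.
green mugs: 5.
5 − 5 = 0.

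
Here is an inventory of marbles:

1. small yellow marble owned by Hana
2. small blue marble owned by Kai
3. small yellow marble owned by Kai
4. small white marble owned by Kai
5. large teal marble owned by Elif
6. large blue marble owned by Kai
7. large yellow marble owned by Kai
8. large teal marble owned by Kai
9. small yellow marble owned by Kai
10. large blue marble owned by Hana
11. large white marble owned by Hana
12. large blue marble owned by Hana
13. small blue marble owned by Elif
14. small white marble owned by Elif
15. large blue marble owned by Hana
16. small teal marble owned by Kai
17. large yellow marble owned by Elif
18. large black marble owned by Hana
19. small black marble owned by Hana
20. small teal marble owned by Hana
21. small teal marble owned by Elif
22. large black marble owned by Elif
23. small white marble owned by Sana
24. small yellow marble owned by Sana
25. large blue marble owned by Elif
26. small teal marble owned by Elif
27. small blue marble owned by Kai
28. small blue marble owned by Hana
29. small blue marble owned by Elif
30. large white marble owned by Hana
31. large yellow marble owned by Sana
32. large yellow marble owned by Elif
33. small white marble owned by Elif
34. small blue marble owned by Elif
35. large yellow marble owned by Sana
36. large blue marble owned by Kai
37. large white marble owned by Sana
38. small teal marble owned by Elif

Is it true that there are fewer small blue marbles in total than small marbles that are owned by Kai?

There are 6 small blue marbles.
Count of small marbles owned by Kai: 6.
The claim requires 6 < 6, which does not hold.

False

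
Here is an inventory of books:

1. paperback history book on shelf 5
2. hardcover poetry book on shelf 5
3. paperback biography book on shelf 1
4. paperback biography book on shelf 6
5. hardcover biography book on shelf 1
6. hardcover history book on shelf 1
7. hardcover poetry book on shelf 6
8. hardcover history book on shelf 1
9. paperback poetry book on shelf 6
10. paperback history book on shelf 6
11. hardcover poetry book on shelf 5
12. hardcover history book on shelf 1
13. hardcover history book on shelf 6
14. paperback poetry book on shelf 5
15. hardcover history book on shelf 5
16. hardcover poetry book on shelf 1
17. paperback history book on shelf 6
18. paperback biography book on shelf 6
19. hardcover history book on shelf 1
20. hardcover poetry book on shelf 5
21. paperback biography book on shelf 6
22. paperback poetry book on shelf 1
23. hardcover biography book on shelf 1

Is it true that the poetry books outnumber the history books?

There are 8 poetry books.
There are 9 history books.
The claim requires 8 > 9, which does not hold.

False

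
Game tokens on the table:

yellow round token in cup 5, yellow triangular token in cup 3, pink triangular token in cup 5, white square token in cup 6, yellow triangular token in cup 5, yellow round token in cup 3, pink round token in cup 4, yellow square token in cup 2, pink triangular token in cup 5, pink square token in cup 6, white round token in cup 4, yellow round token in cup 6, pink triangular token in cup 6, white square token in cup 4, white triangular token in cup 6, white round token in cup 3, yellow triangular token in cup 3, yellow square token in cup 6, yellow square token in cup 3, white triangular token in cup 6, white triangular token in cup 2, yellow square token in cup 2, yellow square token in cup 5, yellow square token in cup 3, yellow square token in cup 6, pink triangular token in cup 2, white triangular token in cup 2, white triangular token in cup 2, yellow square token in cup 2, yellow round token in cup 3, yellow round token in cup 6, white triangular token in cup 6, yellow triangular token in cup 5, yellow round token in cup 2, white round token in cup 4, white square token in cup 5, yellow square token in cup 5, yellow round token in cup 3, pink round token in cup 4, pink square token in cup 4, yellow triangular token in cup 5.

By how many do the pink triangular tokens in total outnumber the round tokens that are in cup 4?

pink triangular tokens: 4.
round tokens in cup 4: 4.
4 − 4 = 0.

0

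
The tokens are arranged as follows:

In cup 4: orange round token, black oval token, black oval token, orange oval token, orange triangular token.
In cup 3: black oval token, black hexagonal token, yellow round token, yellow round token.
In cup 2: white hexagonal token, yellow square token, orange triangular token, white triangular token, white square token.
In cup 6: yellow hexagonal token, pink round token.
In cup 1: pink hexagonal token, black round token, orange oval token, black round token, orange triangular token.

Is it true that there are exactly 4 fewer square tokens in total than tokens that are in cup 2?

False

There are 2 square tokens.
There are 5 tokens in cup 2.
The claim requires 5 − 2 (= 3) to equal 4, which does not hold.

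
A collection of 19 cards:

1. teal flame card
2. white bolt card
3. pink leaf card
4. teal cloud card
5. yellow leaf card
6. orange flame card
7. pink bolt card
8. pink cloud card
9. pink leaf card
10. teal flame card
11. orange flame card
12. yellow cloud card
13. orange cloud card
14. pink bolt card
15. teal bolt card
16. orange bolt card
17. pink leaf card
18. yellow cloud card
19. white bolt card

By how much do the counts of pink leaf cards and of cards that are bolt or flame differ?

7

pink leaf cards: 3. cards that are bolt or flame: 10.
|3 − 10| = 10 − 3 = 7.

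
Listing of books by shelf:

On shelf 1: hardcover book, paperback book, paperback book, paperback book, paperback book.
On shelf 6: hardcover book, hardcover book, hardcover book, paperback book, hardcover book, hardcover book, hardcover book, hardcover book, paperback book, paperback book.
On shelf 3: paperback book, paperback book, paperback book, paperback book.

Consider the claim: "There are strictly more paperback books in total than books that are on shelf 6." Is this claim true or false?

paperback books: 11.
books on shelf 6: 10.
The claim requires 11 > 10, which holds.

True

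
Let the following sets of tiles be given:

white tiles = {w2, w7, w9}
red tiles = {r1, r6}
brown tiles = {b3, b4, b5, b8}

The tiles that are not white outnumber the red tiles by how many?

4

tiles that are not white: 6.
red tiles: 2.
6 − 2 = 4.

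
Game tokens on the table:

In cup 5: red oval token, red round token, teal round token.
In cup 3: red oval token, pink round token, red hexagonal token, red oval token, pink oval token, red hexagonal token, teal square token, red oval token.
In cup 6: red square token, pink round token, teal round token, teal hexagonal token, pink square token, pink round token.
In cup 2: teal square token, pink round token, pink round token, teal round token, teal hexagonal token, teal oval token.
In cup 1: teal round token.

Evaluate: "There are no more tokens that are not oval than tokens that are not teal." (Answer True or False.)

|tokens that are not oval| = 18.
|tokens that are not teal| = 15.
The claim requires 18 ≤ 15, which does not hold.

False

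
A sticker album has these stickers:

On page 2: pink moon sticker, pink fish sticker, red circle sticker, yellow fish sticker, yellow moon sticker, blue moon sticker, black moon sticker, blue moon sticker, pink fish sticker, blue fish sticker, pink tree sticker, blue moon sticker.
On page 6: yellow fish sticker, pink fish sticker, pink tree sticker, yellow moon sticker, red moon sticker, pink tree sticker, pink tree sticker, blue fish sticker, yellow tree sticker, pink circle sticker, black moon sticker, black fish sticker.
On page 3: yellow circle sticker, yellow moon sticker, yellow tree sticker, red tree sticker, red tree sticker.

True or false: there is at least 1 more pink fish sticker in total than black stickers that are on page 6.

True

There are 3 pink fish stickers.
There are 2 black stickers on page 6.
The claim requires 3 − 2 = 1 ≥ 1, which holds.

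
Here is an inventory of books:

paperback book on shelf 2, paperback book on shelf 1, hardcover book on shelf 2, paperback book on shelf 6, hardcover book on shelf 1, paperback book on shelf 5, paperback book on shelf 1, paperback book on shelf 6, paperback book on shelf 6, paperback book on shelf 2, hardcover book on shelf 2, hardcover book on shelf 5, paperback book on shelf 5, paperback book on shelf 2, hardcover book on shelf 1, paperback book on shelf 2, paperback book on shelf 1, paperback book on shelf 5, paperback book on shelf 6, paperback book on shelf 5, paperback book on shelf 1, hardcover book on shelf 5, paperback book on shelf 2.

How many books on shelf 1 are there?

6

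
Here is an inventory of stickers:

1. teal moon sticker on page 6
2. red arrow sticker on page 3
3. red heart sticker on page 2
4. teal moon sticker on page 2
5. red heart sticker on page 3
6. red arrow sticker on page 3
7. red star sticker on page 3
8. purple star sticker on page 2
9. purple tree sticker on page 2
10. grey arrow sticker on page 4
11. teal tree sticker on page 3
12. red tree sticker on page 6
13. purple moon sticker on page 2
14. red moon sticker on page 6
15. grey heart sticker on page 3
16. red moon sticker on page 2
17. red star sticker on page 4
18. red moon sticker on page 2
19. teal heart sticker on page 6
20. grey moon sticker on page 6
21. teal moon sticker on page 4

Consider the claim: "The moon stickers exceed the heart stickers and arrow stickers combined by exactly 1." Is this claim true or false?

True

There are 8 moon stickers.
heart stickers: 4; arrow stickers: 3; combined: 4 + 3 = 7.
The claim requires 8 − 7 (= 1) to equal 1, which holds.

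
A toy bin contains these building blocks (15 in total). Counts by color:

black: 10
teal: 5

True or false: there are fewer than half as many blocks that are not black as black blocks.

blocks that are not black: 5.
black blocks: 10.
The claim requires 2 × 5 = 10 < 10, which does not hold.

False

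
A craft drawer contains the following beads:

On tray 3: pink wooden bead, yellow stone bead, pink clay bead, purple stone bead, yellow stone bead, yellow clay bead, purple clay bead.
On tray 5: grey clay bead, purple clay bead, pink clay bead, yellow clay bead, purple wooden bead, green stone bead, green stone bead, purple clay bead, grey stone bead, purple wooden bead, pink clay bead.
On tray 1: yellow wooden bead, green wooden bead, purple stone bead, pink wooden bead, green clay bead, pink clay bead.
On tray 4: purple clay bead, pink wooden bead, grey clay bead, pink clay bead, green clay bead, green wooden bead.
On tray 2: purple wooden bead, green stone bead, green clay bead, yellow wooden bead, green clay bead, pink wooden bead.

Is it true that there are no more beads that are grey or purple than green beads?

|beads that are grey or purple| = 12.
|green beads| = 9.
The claim requires 12 ≤ 9, which does not hold.

False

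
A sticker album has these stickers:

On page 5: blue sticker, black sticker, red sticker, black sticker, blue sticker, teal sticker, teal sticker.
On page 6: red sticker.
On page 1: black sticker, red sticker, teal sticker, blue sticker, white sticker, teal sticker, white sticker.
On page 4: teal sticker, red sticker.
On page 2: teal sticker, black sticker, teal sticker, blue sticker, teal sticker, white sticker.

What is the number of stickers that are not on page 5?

Total stickers: 23; with the excluded value: 7; remaining 23 − 7 = 16.

16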